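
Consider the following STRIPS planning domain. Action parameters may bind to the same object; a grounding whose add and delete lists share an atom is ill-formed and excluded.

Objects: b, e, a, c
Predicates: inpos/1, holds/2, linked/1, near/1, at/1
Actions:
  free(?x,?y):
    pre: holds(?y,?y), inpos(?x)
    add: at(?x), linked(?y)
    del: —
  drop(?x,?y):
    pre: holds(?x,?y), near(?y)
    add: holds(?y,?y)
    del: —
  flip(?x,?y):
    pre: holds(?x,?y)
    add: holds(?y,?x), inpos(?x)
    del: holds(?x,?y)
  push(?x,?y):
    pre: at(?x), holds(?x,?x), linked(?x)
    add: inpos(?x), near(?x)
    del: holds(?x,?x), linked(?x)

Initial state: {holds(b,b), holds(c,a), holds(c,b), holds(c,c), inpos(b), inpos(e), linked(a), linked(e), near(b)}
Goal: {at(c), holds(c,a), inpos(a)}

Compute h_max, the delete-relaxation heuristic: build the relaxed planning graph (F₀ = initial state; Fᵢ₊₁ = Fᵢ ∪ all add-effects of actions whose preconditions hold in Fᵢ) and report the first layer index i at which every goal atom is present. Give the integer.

F0 = init (9 atoms)
F1 = F0 ∪ {at(b), at(e), holds(a,c), holds(b,c), inpos(c), linked(b), linked(c)}  (16 atoms)
F2 = F1 ∪ {at(c), inpos(a)}  (18 atoms)
goal ⊆ F2  ⇒  h_max = 2

2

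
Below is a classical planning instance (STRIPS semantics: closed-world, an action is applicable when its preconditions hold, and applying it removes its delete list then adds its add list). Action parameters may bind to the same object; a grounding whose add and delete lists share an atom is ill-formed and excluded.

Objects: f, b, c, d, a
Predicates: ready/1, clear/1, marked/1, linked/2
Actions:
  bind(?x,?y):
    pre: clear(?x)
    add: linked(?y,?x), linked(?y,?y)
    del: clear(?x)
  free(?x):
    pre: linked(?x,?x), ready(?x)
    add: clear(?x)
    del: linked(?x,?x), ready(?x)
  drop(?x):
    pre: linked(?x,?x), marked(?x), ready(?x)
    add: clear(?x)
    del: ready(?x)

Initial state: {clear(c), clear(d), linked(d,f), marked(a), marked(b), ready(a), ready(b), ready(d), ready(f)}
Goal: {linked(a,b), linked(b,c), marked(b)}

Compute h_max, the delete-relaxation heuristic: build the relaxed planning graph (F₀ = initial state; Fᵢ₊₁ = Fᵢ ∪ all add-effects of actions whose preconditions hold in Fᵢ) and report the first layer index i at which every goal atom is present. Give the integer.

F0 = init (9 atoms)
F1 = F0 ∪ {linked(a,a), linked(a,c), linked(a,d), linked(b,b), linked(b,c), linked(b,d), linked(c,c), linked(c,d), linked(d,c), linked(d,d), linked(f,c), linked(f,d), linked(f,f)}  (22 atoms)
F2 = F1 ∪ {clear(a), clear(b), clear(f)}  (25 atoms)
F3 = F2 ∪ {linked(a,b), linked(a,f), linked(b,a), linked(b,f), linked(c,a), linked(c,b), linked(c,f), linked(d,a), linked(d,b), linked(f,a), linked(f,b)}  (36 atoms)
goal ⊆ F3  ⇒  h_max = 3

3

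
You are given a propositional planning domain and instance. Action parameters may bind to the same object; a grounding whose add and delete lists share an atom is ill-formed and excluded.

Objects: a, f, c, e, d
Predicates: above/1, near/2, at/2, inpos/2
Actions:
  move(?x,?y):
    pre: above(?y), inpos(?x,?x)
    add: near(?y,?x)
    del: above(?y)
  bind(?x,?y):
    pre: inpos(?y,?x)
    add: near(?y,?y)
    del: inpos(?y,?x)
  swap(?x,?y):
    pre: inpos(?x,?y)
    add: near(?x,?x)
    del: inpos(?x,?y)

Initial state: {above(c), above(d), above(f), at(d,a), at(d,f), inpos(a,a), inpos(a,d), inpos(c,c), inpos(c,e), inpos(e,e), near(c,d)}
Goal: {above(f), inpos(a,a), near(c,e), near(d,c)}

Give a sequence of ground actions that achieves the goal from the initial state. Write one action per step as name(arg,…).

1. move(c,d)  →  {above(c), above(f), at(d,a), at(d,f), inpos(a,a), inpos(a,d), inpos(c,c), inpos(c,e), inpos(e,e), near(c,d), near(d,c)}
2. move(e,c)  →  {above(f), at(d,a), at(d,f), inpos(a,a), inpos(a,d), inpos(c,c), inpos(c,e), inpos(e,e), near(c,d), near(c,e), near(d,c)}

move(c,d); move(e,c)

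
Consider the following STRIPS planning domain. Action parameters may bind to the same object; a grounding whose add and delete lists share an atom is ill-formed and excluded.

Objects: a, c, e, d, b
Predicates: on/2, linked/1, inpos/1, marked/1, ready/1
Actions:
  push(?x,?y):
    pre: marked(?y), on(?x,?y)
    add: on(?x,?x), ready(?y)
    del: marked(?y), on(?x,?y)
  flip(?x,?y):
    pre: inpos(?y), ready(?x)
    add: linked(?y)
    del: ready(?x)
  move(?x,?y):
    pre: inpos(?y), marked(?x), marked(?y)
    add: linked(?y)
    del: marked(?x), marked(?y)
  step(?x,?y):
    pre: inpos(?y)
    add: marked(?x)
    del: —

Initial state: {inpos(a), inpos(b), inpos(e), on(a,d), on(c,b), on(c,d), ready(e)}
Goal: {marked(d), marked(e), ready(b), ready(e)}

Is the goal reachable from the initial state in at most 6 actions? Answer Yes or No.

Yes

1. step(e,a)  →  {inpos(a), inpos(b), inpos(e), marked(e), on(a,d), on(c,b), on(c,d), ready(e)}
2. step(d,a)  →  {inpos(a), inpos(b), inpos(e), marked(d), marked(e), on(a,d), on(c,b), on(c,d), ready(e)}
3. step(b,a)  →  {inpos(a), inpos(b), inpos(e), marked(b), marked(d), marked(e), on(a,d), on(c,b), on(c,d), ready(e)}
4. push(c,b)  →  {inpos(a), inpos(b), inpos(e), marked(d), marked(e), on(a,d), on(c,c), on(c,d), ready(b), ready(e)}
optimal plan length = 4; 4 ≤ 6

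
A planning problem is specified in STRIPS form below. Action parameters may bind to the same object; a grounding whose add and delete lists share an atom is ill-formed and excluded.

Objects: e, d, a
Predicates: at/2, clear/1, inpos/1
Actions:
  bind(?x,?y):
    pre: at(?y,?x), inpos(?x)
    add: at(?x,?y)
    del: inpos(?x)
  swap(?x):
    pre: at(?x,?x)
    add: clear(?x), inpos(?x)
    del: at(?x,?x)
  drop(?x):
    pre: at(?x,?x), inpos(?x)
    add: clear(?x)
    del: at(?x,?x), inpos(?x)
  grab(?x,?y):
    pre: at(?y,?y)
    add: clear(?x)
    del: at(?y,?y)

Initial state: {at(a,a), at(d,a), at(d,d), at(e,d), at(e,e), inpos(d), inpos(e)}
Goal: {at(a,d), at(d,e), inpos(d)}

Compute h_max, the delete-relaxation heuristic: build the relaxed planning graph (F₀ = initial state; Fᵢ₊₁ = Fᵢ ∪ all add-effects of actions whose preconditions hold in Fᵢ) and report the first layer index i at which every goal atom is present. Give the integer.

F0 = init (7 atoms)
F1 = F0 ∪ {at(d,e), clear(a), clear(d), clear(e), inpos(a)}  (12 atoms)
F2 = F1 ∪ {at(a,d)}  (13 atoms)
goal ⊆ F2  ⇒  h_max = 2

2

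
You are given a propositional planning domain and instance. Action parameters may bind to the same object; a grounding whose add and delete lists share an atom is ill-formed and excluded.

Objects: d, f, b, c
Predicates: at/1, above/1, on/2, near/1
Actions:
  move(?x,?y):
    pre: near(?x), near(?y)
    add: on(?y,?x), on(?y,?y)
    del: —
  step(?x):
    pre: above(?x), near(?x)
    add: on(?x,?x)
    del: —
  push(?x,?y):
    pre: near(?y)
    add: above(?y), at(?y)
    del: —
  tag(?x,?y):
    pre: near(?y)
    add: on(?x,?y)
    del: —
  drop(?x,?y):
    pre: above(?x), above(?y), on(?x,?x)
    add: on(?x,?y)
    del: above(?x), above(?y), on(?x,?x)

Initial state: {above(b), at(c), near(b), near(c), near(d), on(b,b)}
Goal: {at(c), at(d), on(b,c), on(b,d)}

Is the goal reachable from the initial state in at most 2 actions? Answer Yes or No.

No

1. move(d,b)  →  {above(b), at(c), near(b), near(c), near(d), on(b,b), on(b,d)}
2. move(c,b)  →  {above(b), at(c), near(b), near(c), near(d), on(b,b), on(b,c), on(b,d)}
3. push(d,d)  →  {above(b), above(d), at(c), at(d), near(b), near(c), near(d), on(b,b), on(b,c), on(b,d)}
optimal plan length = 3; 3 > 2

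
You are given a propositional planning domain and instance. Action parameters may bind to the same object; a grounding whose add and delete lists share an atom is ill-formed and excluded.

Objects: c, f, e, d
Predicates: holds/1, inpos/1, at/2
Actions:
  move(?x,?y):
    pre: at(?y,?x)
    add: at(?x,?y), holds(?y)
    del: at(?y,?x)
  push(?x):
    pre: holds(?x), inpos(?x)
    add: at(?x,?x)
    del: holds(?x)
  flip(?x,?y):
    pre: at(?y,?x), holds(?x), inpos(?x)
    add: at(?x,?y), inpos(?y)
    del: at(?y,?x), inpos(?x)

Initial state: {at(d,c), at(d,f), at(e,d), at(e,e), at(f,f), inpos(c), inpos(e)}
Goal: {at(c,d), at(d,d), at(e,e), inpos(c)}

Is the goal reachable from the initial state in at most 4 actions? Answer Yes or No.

Yes

1. move(c,d)  →  {at(c,d), at(d,f), at(e,d), at(e,e), at(f,f), holds(d), inpos(c), inpos(e)}
2. move(d,e)  →  {at(c,d), at(d,e), at(d,f), at(e,e), at(f,f), holds(d), holds(e), inpos(c), inpos(e)}
3. flip(e,d)  →  {at(c,d), at(d,f), at(e,d), at(e,e), at(f,f), holds(d), holds(e), inpos(c), inpos(d)}
4. push(d)  →  {at(c,d), at(d,d), at(d,f), at(e,d), at(e,e), at(f,f), holds(e), inpos(c), inpos(d)}
optimal plan length = 4; 4 ≤ 4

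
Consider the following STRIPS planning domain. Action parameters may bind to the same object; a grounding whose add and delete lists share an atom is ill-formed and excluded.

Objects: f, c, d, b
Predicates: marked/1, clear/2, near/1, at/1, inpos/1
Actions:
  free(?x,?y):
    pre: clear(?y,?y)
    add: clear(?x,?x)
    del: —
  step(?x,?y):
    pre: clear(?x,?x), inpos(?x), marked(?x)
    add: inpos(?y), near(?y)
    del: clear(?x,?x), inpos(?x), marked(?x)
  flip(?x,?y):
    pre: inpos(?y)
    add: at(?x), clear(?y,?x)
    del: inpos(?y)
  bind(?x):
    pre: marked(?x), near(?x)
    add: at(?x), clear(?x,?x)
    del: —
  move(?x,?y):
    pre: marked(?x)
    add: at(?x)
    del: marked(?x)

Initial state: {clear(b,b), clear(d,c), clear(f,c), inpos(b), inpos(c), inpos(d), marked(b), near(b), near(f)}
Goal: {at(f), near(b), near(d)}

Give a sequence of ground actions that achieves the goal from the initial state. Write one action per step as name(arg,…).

step(b,d); flip(f,c)

1. step(b,d)  →  {clear(d,c), clear(f,c), inpos(c), inpos(d), near(b), near(d), near(f)}
2. flip(f,c)  →  {at(f), clear(c,f), clear(d,c), clear(f,c), inpos(d), near(b), near(d), near(f)}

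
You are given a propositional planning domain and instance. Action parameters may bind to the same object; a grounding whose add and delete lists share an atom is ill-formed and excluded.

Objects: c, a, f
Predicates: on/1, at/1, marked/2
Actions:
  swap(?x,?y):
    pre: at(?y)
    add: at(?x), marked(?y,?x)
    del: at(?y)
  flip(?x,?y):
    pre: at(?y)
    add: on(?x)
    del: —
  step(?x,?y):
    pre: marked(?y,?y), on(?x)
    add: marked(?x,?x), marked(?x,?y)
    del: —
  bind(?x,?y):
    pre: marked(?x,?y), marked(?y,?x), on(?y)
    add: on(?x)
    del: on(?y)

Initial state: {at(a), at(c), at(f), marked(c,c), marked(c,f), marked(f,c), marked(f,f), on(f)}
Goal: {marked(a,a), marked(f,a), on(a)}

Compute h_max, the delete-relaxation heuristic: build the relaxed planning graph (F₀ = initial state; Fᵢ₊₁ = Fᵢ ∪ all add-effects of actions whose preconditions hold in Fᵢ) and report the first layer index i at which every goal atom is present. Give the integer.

2

F0 = init (8 atoms)
F1 = F0 ∪ {marked(a,c), marked(a,f), marked(c,a), marked(f,a), on(a), on(c)}  (14 atoms)
F2 = F1 ∪ {marked(a,a)}  (15 atoms)
goal ⊆ F2  ⇒  h_max = 2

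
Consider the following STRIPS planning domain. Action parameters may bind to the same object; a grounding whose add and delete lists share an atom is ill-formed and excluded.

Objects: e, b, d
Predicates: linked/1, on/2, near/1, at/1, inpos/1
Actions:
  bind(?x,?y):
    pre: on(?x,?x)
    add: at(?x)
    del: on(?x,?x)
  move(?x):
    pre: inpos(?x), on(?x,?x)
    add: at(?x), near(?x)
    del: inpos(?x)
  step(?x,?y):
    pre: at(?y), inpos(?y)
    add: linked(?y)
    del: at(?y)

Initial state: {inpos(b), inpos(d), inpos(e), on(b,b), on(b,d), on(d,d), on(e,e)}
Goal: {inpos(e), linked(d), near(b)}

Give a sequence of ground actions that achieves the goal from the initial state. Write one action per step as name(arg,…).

1. bind(d,e)  →  {at(d), inpos(b), inpos(d), inpos(e), on(b,b), on(b,d), on(e,e)}
2. move(b)  →  {at(b), at(d), inpos(d), inpos(e), near(b), on(b,b), on(b,d), on(e,e)}
3. step(e,d)  →  {at(b), inpos(d), inpos(e), linked(d), near(b), on(b,b), on(b,d), on(e,e)}

bind(d,e); move(b); step(e,d)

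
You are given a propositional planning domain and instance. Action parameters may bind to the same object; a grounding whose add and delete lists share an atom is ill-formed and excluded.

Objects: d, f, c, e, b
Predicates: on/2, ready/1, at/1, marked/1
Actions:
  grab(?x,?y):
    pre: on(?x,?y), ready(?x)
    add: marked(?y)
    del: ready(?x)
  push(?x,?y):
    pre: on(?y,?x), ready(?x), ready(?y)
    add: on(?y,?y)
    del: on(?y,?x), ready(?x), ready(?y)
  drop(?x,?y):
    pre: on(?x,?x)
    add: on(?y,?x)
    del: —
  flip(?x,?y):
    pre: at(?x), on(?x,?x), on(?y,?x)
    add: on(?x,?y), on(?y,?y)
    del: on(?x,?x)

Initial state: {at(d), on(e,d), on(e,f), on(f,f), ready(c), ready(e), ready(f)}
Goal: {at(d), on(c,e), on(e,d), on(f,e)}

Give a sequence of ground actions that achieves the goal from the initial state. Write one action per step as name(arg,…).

1. push(f,e)  →  {at(d), on(e,d), on(e,e), on(f,f), ready(c)}
2. drop(e,f)  →  {at(d), on(e,d), on(e,e), on(f,e), on(f,f), ready(c)}
3. drop(e,c)  →  {at(d), on(c,e), on(e,d), on(e,e), on(f,e), on(f,f), ready(c)}

push(f,e); drop(e,f); drop(e,c)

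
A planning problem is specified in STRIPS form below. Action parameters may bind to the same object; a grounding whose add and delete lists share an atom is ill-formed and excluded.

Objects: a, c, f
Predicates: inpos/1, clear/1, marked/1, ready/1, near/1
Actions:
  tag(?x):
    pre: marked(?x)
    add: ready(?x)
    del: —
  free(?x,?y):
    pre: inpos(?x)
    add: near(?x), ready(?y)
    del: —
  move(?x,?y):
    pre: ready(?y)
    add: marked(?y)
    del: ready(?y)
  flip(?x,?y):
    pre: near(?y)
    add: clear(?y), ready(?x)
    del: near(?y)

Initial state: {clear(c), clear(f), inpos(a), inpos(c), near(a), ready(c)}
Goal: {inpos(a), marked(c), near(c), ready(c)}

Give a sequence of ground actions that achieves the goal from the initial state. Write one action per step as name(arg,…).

move(a,c); free(c,c)

1. move(a,c)  →  {clear(c), clear(f), inpos(a), inpos(c), marked(c), near(a)}
2. free(c,c)  →  {clear(c), clear(f), inpos(a), inpos(c), marked(c), near(a), near(c), ready(c)}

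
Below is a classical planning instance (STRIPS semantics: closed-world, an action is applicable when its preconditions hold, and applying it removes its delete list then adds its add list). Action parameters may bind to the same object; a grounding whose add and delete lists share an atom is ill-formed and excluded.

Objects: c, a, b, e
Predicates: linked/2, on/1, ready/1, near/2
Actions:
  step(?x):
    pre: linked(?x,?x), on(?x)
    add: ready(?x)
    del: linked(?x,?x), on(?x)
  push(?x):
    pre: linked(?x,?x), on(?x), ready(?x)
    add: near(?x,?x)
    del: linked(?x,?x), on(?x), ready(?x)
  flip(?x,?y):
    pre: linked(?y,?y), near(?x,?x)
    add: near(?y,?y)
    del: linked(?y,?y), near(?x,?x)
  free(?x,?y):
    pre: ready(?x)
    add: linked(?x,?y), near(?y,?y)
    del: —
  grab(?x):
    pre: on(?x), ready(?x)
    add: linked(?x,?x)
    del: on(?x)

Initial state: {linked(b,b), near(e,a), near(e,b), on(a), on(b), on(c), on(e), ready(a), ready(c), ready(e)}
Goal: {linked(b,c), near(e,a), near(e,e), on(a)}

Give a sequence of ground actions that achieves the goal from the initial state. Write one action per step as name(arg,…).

1. step(b)  →  {near(e,a), near(e,b), on(a), on(c), on(e), ready(a), ready(b), ready(c), ready(e)}
2. free(c,e)  →  {linked(c,e), near(e,a), near(e,b), near(e,e), on(a), on(c), on(e), ready(a), ready(b), ready(c), ready(e)}
3. free(b,c)  →  {linked(b,c), linked(c,e), near(c,c), near(e,a), near(e,b), near(e,e), on(a), on(c), on(e), ready(a), ready(b), ready(c), ready(e)}

step(b); free(c,e); free(b,c)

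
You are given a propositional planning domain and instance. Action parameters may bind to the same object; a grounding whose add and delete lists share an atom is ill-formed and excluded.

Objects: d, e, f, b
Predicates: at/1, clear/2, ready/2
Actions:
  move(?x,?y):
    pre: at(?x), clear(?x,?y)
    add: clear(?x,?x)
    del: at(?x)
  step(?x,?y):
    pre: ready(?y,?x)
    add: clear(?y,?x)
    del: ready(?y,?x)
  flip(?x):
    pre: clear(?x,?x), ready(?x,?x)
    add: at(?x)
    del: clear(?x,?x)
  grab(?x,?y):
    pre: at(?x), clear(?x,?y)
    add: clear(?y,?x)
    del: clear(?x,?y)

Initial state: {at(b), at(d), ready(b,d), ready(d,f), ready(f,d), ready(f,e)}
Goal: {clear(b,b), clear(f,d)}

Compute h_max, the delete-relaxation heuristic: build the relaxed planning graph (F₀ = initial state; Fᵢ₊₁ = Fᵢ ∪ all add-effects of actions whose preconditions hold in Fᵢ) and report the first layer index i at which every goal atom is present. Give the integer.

2

F0 = init (6 atoms)
F1 = F0 ∪ {clear(b,d), clear(d,f), clear(f,d), clear(f,e)}  (10 atoms)
F2 = F1 ∪ {clear(b,b), clear(d,b), clear(d,d)}  (13 atoms)
goal ⊆ F2  ⇒  h_max = 2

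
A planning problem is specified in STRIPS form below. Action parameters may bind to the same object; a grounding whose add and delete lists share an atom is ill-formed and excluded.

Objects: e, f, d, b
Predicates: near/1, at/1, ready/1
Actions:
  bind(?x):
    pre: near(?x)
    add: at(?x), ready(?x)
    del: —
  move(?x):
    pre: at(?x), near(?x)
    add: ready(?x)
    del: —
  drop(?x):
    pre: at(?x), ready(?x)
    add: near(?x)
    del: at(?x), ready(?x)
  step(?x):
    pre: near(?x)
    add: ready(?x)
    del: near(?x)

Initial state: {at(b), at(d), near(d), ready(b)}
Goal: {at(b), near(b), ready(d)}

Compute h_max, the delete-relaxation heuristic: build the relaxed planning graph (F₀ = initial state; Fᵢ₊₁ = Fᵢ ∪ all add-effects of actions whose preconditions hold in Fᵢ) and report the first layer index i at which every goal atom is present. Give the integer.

1

F0 = init (4 atoms)
F1 = F0 ∪ {near(b), ready(d)}  (6 atoms)
goal ⊆ F1  ⇒  h_max = 1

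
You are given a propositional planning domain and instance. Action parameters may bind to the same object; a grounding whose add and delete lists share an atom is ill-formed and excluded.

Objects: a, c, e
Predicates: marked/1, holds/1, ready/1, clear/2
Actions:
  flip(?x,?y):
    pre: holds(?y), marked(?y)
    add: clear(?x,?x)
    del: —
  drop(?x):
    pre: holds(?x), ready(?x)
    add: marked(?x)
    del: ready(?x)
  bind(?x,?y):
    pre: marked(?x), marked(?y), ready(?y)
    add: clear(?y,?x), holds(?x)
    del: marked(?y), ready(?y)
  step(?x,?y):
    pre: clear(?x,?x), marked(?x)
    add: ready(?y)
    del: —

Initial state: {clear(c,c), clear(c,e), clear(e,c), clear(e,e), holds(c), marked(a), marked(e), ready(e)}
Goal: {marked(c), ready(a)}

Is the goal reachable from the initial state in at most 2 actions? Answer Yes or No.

No

1. step(e,a)  →  {clear(c,c), clear(c,e), clear(e,c), clear(e,e), holds(c), marked(a), marked(e), ready(a), ready(e)}
2. step(e,c)  →  {clear(c,c), clear(c,e), clear(e,c), clear(e,e), holds(c), marked(a), marked(e), ready(a), ready(c), ready(e)}
3. drop(c)  →  {clear(c,c), clear(c,e), clear(e,c), clear(e,e), holds(c), marked(a), marked(c), marked(e), ready(a), ready(e)}
optimal plan length = 3; 3 > 2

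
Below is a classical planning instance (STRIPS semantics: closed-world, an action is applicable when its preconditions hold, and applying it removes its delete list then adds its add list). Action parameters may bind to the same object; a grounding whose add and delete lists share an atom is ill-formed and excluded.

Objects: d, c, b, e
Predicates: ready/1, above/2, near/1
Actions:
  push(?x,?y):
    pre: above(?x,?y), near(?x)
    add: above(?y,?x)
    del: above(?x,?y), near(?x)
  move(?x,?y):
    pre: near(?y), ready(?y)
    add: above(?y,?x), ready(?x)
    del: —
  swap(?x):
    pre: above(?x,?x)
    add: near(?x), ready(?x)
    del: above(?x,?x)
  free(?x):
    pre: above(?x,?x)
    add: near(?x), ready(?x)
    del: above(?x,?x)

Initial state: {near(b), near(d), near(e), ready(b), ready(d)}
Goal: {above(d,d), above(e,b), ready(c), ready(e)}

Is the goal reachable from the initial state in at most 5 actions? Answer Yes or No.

1. move(d,d)  →  {above(d,d), near(b), near(d), near(e), ready(b), ready(d)}
2. move(c,d)  →  {above(d,c), above(d,d), near(b), near(d), near(e), ready(b), ready(c), ready(d)}
3. move(e,d)  →  {above(d,c), above(d,d), above(d,e), near(b), near(d), near(e), ready(b), ready(c), ready(d), ready(e)}
4. move(b,e)  →  {above(d,c), above(d,d), above(d,e), above(e,b), near(b), near(d), near(e), ready(b), ready(c), ready(d), ready(e)}
optimal plan length = 4; 4 ≤ 5

Yes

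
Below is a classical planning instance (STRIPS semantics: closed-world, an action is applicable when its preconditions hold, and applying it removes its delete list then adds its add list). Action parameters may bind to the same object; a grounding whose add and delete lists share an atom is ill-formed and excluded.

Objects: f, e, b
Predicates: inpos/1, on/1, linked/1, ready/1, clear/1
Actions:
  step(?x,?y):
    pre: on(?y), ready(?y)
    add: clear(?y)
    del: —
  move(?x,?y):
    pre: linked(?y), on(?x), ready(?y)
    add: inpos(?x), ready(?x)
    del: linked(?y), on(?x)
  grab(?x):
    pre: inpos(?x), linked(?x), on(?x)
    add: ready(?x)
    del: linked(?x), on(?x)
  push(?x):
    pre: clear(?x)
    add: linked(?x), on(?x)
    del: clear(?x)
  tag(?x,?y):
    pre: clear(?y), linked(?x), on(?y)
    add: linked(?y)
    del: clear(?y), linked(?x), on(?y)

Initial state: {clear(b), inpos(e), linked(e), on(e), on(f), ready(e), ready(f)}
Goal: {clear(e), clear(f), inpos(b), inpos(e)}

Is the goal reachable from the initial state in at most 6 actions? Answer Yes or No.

Yes

1. step(f,f)  →  {clear(b), clear(f), inpos(e), linked(e), on(e), on(f), ready(e), ready(f)}
2. step(f,e)  →  {clear(b), clear(e), clear(f), inpos(e), linked(e), on(e), on(f), ready(e), ready(f)}
3. push(b)  →  {clear(e), clear(f), inpos(e), linked(b), linked(e), on(b), on(e), on(f), ready(e), ready(f)}
4. move(b,e)  →  {clear(e), clear(f), inpos(b), inpos(e), linked(b), on(e), on(f), ready(b), ready(e), ready(f)}
optimal plan length = 4; 4 ≤ 6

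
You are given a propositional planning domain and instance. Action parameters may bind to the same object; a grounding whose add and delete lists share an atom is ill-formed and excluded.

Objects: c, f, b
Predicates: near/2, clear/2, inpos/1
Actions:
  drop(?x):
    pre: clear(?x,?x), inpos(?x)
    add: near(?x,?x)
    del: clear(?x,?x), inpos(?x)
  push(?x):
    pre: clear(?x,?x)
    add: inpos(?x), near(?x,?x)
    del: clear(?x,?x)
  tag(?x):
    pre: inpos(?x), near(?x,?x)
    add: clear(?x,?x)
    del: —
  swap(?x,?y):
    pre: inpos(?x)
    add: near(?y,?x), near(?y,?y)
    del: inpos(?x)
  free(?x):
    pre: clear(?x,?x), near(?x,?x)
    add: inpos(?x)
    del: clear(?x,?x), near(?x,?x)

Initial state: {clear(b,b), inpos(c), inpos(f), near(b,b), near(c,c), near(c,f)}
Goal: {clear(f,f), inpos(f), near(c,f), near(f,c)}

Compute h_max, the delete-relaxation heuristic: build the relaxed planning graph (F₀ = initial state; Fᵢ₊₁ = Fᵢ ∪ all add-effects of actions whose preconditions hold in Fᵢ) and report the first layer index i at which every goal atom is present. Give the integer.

F0 = init (6 atoms)
F1 = F0 ∪ {clear(c,c), inpos(b), near(b,c), near(b,f), near(f,c), near(f,f)}  (12 atoms)
F2 = F1 ∪ {clear(f,f), near(c,b), near(f,b)}  (15 atoms)
goal ⊆ F2  ⇒  h_max = 2

2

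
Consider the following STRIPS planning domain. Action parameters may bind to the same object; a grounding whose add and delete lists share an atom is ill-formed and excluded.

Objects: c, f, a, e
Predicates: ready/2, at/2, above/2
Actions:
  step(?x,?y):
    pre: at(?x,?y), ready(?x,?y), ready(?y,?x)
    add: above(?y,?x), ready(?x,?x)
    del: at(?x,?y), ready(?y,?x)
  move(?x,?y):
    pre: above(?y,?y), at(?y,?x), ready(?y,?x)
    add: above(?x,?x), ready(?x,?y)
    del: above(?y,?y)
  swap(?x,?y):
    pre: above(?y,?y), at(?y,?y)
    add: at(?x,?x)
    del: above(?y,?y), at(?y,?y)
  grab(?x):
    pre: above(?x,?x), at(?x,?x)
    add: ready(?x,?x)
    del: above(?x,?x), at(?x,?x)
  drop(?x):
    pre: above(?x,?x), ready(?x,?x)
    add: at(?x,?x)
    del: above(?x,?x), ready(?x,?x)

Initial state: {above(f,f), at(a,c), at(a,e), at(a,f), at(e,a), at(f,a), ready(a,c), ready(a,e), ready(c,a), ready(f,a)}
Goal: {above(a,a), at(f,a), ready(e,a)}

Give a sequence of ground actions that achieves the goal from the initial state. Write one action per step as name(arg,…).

1. move(a,f)  →  {above(a,a), at(a,c), at(a,e), at(a,f), at(e,a), at(f,a), ready(a,c), ready(a,e), ready(a,f), ready(c,a), ready(f,a)}
2. move(e,a)  →  {above(e,e), at(a,c), at(a,e), at(a,f), at(e,a), at(f,a), ready(a,c), ready(a,e), ready(a,f), ready(c,a), ready(e,a), ready(f,a)}
3. move(a,e)  →  {above(a,a), at(a,c), at(a,e), at(a,f), at(e,a), at(f,a), ready(a,c), ready(a,e), ready(a,f), ready(c,a), ready(e,a), ready(f,a)}

move(a,f); move(e,a); move(a,e)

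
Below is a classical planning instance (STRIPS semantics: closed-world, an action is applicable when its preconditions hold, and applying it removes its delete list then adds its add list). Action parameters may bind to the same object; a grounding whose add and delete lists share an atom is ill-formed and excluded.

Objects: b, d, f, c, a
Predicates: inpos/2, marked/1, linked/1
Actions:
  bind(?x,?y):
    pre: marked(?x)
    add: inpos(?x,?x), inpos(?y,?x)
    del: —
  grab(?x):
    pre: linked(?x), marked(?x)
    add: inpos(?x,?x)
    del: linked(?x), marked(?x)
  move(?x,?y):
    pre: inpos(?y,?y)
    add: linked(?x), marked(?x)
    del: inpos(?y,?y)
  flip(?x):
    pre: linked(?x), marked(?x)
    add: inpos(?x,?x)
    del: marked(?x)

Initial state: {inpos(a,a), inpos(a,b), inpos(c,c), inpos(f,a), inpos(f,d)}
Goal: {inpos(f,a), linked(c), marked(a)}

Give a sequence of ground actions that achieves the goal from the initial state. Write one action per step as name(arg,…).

move(c,c); move(a,a)

1. move(c,c)  →  {inpos(a,a), inpos(a,b), inpos(f,a), inpos(f,d), linked(c), marked(c)}
2. move(a,a)  →  {inpos(a,b), inpos(f,a), inpos(f,d), linked(a), linked(c), marked(a), marked(c)}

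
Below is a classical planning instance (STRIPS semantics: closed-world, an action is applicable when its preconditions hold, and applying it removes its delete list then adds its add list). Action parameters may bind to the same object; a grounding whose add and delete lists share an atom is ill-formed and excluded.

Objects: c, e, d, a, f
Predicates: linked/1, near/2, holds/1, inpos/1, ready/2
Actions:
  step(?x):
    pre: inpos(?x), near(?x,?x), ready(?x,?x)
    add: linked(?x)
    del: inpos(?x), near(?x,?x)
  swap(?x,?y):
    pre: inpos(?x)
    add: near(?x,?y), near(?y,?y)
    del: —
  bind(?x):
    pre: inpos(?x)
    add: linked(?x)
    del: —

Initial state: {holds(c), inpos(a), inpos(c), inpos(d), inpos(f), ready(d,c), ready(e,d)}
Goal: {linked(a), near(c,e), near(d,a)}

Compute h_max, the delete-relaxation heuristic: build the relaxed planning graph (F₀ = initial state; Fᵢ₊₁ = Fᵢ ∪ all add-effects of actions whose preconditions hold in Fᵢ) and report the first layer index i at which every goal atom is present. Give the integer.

F0 = init (7 atoms)
F1 = F0 ∪ {linked(a), linked(c), linked(d), linked(f), near(a,a), near(a,c), near(a,d), near(a,e), near(a,f), near(c,a), near(c,c), near(c,d), near(c,e), near(c,f), near(d,a), near(d,c), near(d,d), near(d,e), near(d,f), near(e,e), near(f,a), near(f,c), near(f,d), near(f,e), near(f,f)}  (32 atoms)
goal ⊆ F1  ⇒  h_max = 1

1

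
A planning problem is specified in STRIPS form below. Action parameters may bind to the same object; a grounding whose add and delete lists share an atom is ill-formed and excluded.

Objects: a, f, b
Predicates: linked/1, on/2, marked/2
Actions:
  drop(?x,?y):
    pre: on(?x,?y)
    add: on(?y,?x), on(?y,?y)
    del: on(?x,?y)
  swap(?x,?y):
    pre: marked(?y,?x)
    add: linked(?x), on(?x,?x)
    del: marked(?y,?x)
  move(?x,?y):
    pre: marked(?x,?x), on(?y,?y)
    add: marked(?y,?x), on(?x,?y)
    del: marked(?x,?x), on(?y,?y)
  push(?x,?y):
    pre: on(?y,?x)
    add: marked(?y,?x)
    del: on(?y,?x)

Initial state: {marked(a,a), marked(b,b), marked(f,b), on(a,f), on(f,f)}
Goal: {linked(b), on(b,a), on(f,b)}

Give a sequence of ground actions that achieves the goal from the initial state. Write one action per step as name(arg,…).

1. swap(a,a)  →  {linked(a), marked(b,b), marked(f,b), on(a,a), on(a,f), on(f,f)}
2. swap(b,f)  →  {linked(a), linked(b), marked(b,b), on(a,a), on(a,f), on(b,b), on(f,f)}
3. move(b,a)  →  {linked(a), linked(b), marked(a,b), on(a,f), on(b,a), on(b,b), on(f,f)}
4. push(f,f)  →  {linked(a), linked(b), marked(a,b), marked(f,f), on(a,f), on(b,a), on(b,b)}
5. move(f,b)  →  {linked(a), linked(b), marked(a,b), marked(b,f), on(a,f), on(b,a), on(f,b)}

swap(a,a); swap(b,f); move(b,a); push(f,f); move(f,b)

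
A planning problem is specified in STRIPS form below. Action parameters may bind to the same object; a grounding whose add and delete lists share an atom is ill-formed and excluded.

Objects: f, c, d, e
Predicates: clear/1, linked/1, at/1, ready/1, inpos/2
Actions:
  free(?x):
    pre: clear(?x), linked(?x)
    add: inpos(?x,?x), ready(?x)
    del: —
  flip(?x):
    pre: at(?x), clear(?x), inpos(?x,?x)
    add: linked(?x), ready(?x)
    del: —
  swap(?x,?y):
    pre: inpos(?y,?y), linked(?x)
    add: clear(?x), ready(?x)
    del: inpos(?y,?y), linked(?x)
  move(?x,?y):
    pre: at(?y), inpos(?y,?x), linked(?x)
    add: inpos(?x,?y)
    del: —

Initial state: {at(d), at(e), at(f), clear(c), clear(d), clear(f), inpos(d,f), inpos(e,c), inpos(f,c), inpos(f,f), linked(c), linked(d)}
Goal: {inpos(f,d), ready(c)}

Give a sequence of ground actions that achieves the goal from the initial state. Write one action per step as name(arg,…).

1. free(c)  →  {at(d), at(e), at(f), clear(c), clear(d), clear(f), inpos(c,c), inpos(d,f), inpos(e,c), inpos(f,c), inpos(f,f), linked(c), linked(d), ready(c)}
2. flip(f)  →  {at(d), at(e), at(f), clear(c), clear(d), clear(f), inpos(c,c), inpos(d,f), inpos(e,c), inpos(f,c), inpos(f,f), linked(c), linked(d), linked(f), ready(c), ready(f)}
3. move(f,d)  →  {at(d), at(e), at(f), clear(c), clear(d), clear(f), inpos(c,c), inpos(d,f), inpos(e,c), inpos(f,c), inpos(f,d), inpos(f,f), linked(c), linked(d), linked(f), ready(c), ready(f)}

free(c); flip(f); move(f,d)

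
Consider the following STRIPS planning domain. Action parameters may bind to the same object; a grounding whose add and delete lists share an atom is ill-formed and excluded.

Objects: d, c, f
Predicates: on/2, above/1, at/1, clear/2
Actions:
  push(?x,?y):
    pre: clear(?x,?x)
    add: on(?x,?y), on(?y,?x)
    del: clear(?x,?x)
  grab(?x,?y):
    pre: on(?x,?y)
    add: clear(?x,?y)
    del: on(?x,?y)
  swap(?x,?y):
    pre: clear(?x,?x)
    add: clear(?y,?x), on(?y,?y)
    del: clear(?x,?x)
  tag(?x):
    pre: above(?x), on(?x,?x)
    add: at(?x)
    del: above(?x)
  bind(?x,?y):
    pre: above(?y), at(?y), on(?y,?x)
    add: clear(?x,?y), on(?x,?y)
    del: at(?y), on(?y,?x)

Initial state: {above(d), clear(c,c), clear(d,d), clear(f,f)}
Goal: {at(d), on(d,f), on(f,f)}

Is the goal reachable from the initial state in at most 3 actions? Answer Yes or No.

1. push(d,d)  →  {above(d), clear(c,c), clear(f,f), on(d,d)}
2. push(f,d)  →  {above(d), clear(c,c), on(d,d), on(d,f), on(f,d)}
3. swap(c,f)  →  {above(d), clear(f,c), on(d,d), on(d,f), on(f,d), on(f,f)}
4. tag(d)  →  {at(d), clear(f,c), on(d,d), on(d,f), on(f,d), on(f,f)}
optimal plan length = 4; 4 > 3

No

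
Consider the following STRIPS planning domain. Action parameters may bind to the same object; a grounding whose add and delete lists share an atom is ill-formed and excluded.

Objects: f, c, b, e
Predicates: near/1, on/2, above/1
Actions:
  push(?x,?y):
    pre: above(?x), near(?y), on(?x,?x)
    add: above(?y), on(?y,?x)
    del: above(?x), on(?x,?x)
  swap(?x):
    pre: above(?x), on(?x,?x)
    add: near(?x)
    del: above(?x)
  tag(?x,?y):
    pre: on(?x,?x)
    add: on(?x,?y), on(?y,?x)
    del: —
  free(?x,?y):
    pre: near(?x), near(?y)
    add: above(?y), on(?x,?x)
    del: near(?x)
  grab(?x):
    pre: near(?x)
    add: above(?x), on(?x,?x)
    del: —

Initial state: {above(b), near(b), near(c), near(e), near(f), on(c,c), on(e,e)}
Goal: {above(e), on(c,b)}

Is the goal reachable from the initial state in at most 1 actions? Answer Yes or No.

No

1. tag(c,b)  →  {above(b), near(b), near(c), near(e), near(f), on(b,c), on(c,b), on(c,c), on(e,e)}
2. free(f,e)  →  {above(b), above(e), near(b), near(c), near(e), on(b,c), on(c,b), on(c,c), on(e,e), on(f,f)}
optimal plan length = 2; 2 > 1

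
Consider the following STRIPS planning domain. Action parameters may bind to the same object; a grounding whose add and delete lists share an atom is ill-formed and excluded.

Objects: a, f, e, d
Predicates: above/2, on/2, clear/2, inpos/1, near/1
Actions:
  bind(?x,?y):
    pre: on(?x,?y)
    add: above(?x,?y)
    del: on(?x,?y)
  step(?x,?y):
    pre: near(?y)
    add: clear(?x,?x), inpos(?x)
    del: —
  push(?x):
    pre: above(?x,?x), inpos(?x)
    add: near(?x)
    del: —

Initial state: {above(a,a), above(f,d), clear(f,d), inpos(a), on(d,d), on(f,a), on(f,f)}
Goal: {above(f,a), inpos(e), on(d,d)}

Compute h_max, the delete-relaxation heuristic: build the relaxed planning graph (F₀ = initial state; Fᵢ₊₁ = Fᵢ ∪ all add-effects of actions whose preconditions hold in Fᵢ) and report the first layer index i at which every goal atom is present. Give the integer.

F0 = init (7 atoms)
F1 = F0 ∪ {above(d,d), above(f,a), above(f,f), near(a)}  (11 atoms)
F2 = F1 ∪ {clear(a,a), clear(d,d), clear(e,e), clear(f,f), inpos(d), inpos(e), inpos(f)}  (18 atoms)
goal ⊆ F2  ⇒  h_max = 2

2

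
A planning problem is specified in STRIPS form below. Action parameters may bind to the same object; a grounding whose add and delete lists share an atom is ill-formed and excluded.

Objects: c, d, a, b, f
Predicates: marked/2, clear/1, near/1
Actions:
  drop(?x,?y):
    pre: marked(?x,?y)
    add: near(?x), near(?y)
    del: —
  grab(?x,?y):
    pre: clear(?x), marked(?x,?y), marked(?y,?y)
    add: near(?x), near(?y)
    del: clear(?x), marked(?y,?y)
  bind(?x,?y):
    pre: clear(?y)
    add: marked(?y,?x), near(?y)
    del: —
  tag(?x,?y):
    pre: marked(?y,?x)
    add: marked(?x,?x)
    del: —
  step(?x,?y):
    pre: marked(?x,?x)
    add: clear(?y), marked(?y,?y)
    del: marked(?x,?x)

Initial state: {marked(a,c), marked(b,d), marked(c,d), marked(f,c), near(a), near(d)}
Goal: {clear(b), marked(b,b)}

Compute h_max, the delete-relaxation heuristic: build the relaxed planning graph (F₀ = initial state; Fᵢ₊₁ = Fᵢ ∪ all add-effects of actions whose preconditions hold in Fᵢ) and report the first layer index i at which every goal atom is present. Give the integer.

F0 = init (6 atoms)
F1 = F0 ∪ {marked(c,c), marked(d,d), near(b), near(c), near(f)}  (11 atoms)
F2 = F1 ∪ {clear(a), clear(b), clear(c), clear(d), clear(f), marked(a,a), marked(b,b), marked(f,f)}  (19 atoms)
goal ⊆ F2  ⇒  h_max = 2

2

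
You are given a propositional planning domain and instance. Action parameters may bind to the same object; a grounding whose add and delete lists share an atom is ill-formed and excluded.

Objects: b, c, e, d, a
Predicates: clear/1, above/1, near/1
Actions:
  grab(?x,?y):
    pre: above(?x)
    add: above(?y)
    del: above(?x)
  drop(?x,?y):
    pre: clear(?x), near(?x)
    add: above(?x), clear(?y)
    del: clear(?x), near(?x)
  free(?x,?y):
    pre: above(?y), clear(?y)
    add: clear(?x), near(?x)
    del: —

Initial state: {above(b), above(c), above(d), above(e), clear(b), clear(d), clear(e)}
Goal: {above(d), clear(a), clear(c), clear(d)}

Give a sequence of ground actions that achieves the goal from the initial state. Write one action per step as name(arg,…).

1. free(c,b)  →  {above(b), above(c), above(d), above(e), clear(b), clear(c), clear(d), clear(e), near(c)}
2. free(a,b)  →  {above(b), above(c), above(d), above(e), clear(a), clear(b), clear(c), clear(d), clear(e), near(a), near(c)}

free(c,b); free(a,b)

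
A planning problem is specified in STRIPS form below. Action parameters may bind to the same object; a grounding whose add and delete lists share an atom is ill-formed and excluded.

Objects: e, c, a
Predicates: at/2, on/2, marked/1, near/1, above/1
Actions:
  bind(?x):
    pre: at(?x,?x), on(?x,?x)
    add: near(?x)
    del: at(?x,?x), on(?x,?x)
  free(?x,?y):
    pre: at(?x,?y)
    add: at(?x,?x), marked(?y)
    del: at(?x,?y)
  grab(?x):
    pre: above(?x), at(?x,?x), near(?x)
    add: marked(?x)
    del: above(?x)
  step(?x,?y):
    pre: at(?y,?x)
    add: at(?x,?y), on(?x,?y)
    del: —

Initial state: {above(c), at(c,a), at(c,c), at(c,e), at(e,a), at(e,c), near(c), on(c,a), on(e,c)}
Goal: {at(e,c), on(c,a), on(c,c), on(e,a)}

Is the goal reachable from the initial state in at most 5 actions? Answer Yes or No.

1. step(c,c)  →  {above(c), at(c,a), at(c,c), at(c,e), at(e,a), at(e,c), near(c), on(c,a), on(c,c), on(e,c)}
2. step(a,e)  →  {above(c), at(a,e), at(c,a), at(c,c), at(c,e), at(e,a), at(e,c), near(c), on(a,e), on(c,a), on(c,c), on(e,c)}
3. step(e,a)  →  {above(c), at(a,e), at(c,a), at(c,c), at(c,e), at(e,a), at(e,c), near(c), on(a,e), on(c,a), on(c,c), on(e,a), on(e,c)}
optimal plan length = 3; 3 ≤ 5

Yes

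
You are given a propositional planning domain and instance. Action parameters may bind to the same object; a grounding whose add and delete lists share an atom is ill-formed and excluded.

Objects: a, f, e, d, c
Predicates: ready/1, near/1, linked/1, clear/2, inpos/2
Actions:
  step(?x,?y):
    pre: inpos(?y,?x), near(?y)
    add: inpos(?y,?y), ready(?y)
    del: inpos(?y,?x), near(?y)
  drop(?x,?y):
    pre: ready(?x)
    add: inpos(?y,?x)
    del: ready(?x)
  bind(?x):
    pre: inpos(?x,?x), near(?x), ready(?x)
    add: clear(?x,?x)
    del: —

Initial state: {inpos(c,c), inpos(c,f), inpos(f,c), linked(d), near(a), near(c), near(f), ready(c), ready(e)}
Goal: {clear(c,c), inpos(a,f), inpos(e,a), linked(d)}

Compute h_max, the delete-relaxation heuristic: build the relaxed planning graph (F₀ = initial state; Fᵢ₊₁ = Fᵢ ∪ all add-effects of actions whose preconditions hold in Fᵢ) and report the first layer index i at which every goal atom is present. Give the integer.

F0 = init (9 atoms)
F1 = F0 ∪ {clear(c,c), inpos(a,c), inpos(a,e), inpos(c,e), inpos(d,c), inpos(d,e), inpos(e,c), inpos(e,e), inpos(f,e), inpos(f,f), ready(f)}  (20 atoms)
F2 = F1 ∪ {clear(f,f), inpos(a,a), inpos(a,f), inpos(d,f), inpos(e,f), ready(a)}  (26 atoms)
F3 = F2 ∪ {clear(a,a), inpos(c,a), inpos(d,a), inpos(e,a), inpos(f,a)}  (31 atoms)
goal ⊆ F3  ⇒  h_max = 3

3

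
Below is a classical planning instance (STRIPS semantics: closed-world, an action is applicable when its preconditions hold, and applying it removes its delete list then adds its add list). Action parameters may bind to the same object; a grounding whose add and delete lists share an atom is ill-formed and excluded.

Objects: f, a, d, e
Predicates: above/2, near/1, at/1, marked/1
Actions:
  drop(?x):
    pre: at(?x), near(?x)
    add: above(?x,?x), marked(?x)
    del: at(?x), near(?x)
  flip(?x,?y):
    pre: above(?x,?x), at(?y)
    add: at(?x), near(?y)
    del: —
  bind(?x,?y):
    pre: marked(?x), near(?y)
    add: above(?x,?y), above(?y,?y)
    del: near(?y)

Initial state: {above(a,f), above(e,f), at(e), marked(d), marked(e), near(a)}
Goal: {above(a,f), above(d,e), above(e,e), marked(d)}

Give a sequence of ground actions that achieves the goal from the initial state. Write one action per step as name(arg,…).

1. bind(d,a)  →  {above(a,a), above(a,f), above(d,a), above(e,f), at(e), marked(d), marked(e)}
2. flip(a,e)  →  {above(a,a), above(a,f), above(d,a), above(e,f), at(a), at(e), marked(d), marked(e), near(e)}
3. bind(d,e)  →  {above(a,a), above(a,f), above(d,a), above(d,e), above(e,e), above(e,f), at(a), at(e), marked(d), marked(e)}

bind(d,a); flip(a,e); bind(d,e)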